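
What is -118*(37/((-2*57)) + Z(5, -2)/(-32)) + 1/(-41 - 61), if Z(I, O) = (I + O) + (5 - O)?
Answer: 582667/7752 ≈ 75.163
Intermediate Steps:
Z(I, O) = 5 + I
-118*(37/((-2*57)) + Z(5, -2)/(-32)) + 1/(-41 - 61) = -118*(37/((-2*57)) + (5 + 5)/(-32)) + 1/(-41 - 61) = -118*(37/(-114) + 10*(-1/32)) + 1/(-102) = -118*(37*(-1/114) - 5/16) - 1/102 = -118*(-37/114 - 5/16) - 1/102 = -118*(-581/912) - 1/102 = 34279/456 - 1/102 = 582667/7752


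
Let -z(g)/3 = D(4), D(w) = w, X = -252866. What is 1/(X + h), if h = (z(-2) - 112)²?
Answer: -1/237490 ≈ -4.2107e-6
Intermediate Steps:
z(g) = -12 (z(g) = -3*4 = -12)
h = 15376 (h = (-12 - 112)² = (-124)² = 15376)
1/(X + h) = 1/(-252866 + 15376) = 1/(-237490) = -1/237490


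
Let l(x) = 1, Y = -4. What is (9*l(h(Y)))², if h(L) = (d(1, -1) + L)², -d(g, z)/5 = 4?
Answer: 81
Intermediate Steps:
d(g, z) = -20 (d(g, z) = -5*4 = -20)
h(L) = (-20 + L)²
(9*l(h(Y)))² = (9*1)² = 9² = 81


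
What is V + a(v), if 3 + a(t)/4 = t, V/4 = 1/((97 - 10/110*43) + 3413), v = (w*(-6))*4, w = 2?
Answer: -7867624/38567 ≈ -204.00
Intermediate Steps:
v = -48 (v = (2*(-6))*4 = -12*4 = -48)
V = 44/38567 (V = 4/((97 - 10/110*43) + 3413) = 4/((97 - 10*1/110*43) + 3413) = 4/((97 - 1/11*43) + 3413) = 4/((97 - 43/11) + 3413) = 4/(1024/11 + 3413) = 4/(38567/11) = 4*(11/38567) = 44/38567 ≈ 0.0011409)
a(t) = -12 + 4*t
V + a(v) = 44/38567 + (-12 + 4*(-48)) = 44/38567 + (-12 - 192) = 44/38567 - 204 = -7867624/38567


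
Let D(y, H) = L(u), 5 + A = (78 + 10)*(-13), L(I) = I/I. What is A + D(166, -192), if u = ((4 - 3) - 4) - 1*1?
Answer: -1148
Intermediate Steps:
u = -4 (u = (1 - 4) - 1 = -3 - 1 = -4)
L(I) = 1
A = -1149 (A = -5 + (78 + 10)*(-13) = -5 + 88*(-13) = -5 - 1144 = -1149)
D(y, H) = 1
A + D(166, -192) = -1149 + 1 = -1148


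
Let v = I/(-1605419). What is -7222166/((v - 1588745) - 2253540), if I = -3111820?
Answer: 11594602517554/6168474230595 ≈ 1.8797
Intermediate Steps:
v = 3111820/1605419 (v = -3111820/(-1605419) = -3111820*(-1/1605419) = 3111820/1605419 ≈ 1.9383)
-7222166/((v - 1588745) - 2253540) = -7222166/((3111820/1605419 - 1588745) - 2253540) = -7222166/(-2550598297335/1605419 - 2253540) = -7222166/(-6168474230595/1605419) = -7222166*(-1605419/6168474230595) = 11594602517554/6168474230595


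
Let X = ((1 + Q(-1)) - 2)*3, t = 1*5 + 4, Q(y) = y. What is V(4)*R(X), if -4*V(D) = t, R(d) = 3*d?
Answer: 81/2 ≈ 40.500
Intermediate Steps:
t = 9 (t = 5 + 4 = 9)
X = -6 (X = ((1 - 1) - 2)*3 = (0 - 2)*3 = -2*3 = -6)
V(D) = -9/4 (V(D) = -¼*9 = -9/4)
V(4)*R(X) = -27*(-6)/4 = -9/4*(-18) = 81/2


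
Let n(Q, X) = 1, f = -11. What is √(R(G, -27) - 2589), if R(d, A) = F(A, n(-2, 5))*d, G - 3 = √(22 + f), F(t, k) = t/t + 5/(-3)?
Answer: √(-23319 - 6*√11)/3 ≈ 50.924*I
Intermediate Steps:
F(t, k) = -⅔ (F(t, k) = 1 + 5*(-⅓) = 1 - 5/3 = -⅔)
G = 3 + √11 (G = 3 + √(22 - 11) = 3 + √11 ≈ 6.3166)
R(d, A) = -2*d/3
√(R(G, -27) - 2589) = √(-2*(3 + √11)/3 - 2589) = √((-2 - 2*√11/3) - 2589) = √(-2591 - 2*√11/3)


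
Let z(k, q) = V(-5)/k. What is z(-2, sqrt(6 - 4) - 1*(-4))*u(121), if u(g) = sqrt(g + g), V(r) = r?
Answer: 55*sqrt(2)/2 ≈ 38.891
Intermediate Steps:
u(g) = sqrt(2)*sqrt(g) (u(g) = sqrt(2*g) = sqrt(2)*sqrt(g))
z(k, q) = -5/k
z(-2, sqrt(6 - 4) - 1*(-4))*u(121) = (-5/(-2))*(sqrt(2)*sqrt(121)) = (-5*(-1/2))*(sqrt(2)*11) = 5*(11*sqrt(2))/2 = 55*sqrt(2)/2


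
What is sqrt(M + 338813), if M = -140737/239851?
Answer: 11*sqrt(161085707936506)/239851 ≈ 582.08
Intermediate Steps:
M = -140737/239851 (M = -140737*1/239851 = -140737/239851 ≈ -0.58677)
sqrt(M + 338813) = sqrt(-140737/239851 + 338813) = sqrt(81264496126/239851) = 11*sqrt(161085707936506)/239851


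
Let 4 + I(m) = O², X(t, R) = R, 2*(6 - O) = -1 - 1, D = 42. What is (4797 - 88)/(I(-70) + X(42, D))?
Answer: 4709/87 ≈ 54.126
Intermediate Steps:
O = 7 (O = 6 - (-1 - 1)/2 = 6 - ½*(-2) = 6 + 1 = 7)
I(m) = 45 (I(m) = -4 + 7² = -4 + 49 = 45)
(4797 - 88)/(I(-70) + X(42, D)) = (4797 - 88)/(45 + 42) = 4709/87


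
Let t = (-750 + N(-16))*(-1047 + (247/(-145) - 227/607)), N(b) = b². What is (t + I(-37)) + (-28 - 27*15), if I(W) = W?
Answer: 45571900156/88015 ≈ 5.1777e+5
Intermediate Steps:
t = 45613267206/88015 (t = (-750 + (-16)²)*(-1047 + (247/(-145) - 227/607)) = (-750 + 256)*(-1047 + (247*(-1/145) - 227*1/607)) = -494*(-1047 + (-247/145 - 227/607)) = -494*(-1047 - 182844/88015) = -494*(-92334549/88015) = 45613267206/88015 ≈ 5.1824e+5)
(t + I(-37)) + (-28 - 27*15) = (45613267206/88015 - 37) + (-28 - 27*15) = 45610010651/88015 + (-28 - 405) = 45610010651/88015 - 433 = 45571900156/88015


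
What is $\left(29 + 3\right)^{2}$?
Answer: $1024$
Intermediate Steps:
$\left(29 + 3\right)^{2} = 32^{2} = 1024$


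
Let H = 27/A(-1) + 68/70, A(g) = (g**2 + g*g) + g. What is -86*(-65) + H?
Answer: 196629/35 ≈ 5618.0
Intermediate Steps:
A(g) = g + 2*g**2 (A(g) = (g**2 + g**2) + g = 2*g**2 + g = g + 2*g**2)
H = 979/35 (H = 27/((-(1 + 2*(-1)))) + 68/70 = 27/((-(1 - 2))) + 68*(1/70) = 27/((-1*(-1))) + 34/35 = 27/1 + 34/35 = 27*1 + 34/35 = 27 + 34/35 = 979/35 ≈ 27.971)
-86*(-65) + H = -86*(-65) + 979/35 = 5590 + 979/35 = 196629/35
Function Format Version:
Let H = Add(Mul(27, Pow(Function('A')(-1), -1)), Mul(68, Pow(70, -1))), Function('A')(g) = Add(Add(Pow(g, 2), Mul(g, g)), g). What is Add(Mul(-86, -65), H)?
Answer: Rational(196629, 35) ≈ 5618.0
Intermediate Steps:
Function('A')(g) = Add(g, Mul(2, Pow(g, 2))) (Function('A')(g) = Add(Add(Pow(g, 2), Pow(g, 2)), g) = Add(Mul(2, Pow(g, 2)), g) = Add(g, Mul(2, Pow(g, 2))))
H = Rational(979, 35) (H = Add(Mul(27, Pow(Mul(-1, Add(1, Mul(2, -1))), -1)), Mul(68, Pow(70, -1))) = Add(Mul(27, Pow(Mul(-1, Add(1, -2)), -1)), Mul(68, Rational(1, 70))) = Add(Mul(27, Pow(Mul(-1, -1), -1)), Rational(34, 35)) = Add(Mul(27, Pow(1, -1)), Rational(34, 35)) = Add(Mul(27, 1), Rational(34, 35)) = Add(27, Rational(34, 35)) = Rational(979, 35) ≈ 27.971)
Add(Mul(-86, -65), H) = Add(Mul(-86, -65), Rational(979, 35)) = Add(5590, Rational(979, 35)) = Rational(196629, 35)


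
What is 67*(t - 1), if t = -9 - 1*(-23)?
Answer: 871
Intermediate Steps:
t = 14 (t = -9 + 23 = 14)
67*(t - 1) = 67*(14 - 1) = 67*13 = 871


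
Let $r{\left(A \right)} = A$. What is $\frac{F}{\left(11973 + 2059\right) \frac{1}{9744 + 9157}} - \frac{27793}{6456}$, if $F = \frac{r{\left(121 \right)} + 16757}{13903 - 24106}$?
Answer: $- \frac{31451132963}{4814040678} \approx -6.5332$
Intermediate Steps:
$F = - \frac{5626}{3401}$ ($F = \frac{121 + 16757}{13903 - 24106} = \frac{16878}{-10203} = 16878 \left(- \frac{1}{10203}\right) = - \frac{5626}{3401} \approx -1.6542$)
$\frac{F}{\left(11973 + 2059\right) \frac{1}{9744 + 9157}} - \frac{27793}{6456} = - \frac{5626}{3401 \frac{11973 + 2059}{9744 + 9157}} - \frac{27793}{6456} = - \frac{5626}{3401 \cdot \frac{14032}{18901}} - \frac{27793}{6456} = \left(- \frac{5626}{3401}\right) \frac{18901}{14032} - \frac{27793}{6456} = - \frac{53168513}{23861416} - \frac{27793}{6456} = - \frac{31451132963}{4814040678}$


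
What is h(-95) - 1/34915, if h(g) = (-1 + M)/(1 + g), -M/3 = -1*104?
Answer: -10858659/3282010 ≈ -3.3085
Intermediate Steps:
M = 312 (M = -(-3)*104 = -3*(-104) = 312)
h(g) = 311/(1 + g) (h(g) = (-1 + 312)/(1 + g) = 311/(1 + g))
h(-95) - 1/34915 = 311/(1 - 95) - 1/34915 = 311/(-94) - 1*1/34915 = 311*(-1/94) - 1/34915 = -311/94 - 1/34915 = -10858659/3282010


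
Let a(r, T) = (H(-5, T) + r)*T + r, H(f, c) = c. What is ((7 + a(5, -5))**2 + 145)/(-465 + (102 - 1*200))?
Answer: -289/563 ≈ -0.51332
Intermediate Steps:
a(r, T) = r + T*(T + r) (a(r, T) = (T + r)*T + r = T*(T + r) + r = r + T*(T + r))
((7 + a(5, -5))**2 + 145)/(-465 + (102 - 1*200)) = ((7 + (5 + (-5)**2 - 5*5))**2 + 145)/(-465 + (102 - 1*200)) = ((7 + (5 + 25 - 25))**2 + 145)/(-465 + (102 - 200)) = ((7 + 5)**2 + 145)/(-465 - 98) = (12**2 + 145)/(-563) = (144 + 145)*(-1/563) = 289*(-1/563) = -289/563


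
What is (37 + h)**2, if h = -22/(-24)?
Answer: 207025/144 ≈ 1437.7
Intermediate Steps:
h = 11/12 (h = -22*(-1/24) = 11/12 ≈ 0.91667)
(37 + h)**2 = (37 + 11/12)**2 = (455/12)**2 = 207025/144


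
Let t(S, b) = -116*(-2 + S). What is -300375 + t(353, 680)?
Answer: -341091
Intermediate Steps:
t(S, b) = 232 - 116*S
-300375 + t(353, 680) = -300375 + (232 - 116*353) = -300375 + (232 - 40948) = -300375 - 40716 = -341091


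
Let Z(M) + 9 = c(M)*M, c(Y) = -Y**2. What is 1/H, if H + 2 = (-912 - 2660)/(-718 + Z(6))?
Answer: 943/1686 ≈ 0.55931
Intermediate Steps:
Z(M) = -9 - M**3 (Z(M) = -9 + (-M**2)*M = -9 - M**3)
H = 1686/943 (H = -2 + (-912 - 2660)/(-718 + (-9 - 1*6**3)) = -2 - 3572/(-718 + (-9 - 1*216)) = -2 - 3572/(-718 + (-9 - 216)) = -2 - 3572/(-718 - 225) = -2 - 3572/(-943) = -2 - 3572*(-1/943) = -2 + 3572/943 = 1686/943 ≈ 1.7879)
1/H = 1/(1686/943) = 943/1686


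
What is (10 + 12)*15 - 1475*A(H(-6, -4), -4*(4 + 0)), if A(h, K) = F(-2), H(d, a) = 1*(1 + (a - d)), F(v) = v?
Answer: 3280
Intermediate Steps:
H(d, a) = 1 + a - d (H(d, a) = 1*(1 + a - d) = 1 + a - d)
A(h, K) = -2
(10 + 12)*15 - 1475*A(H(-6, -4), -4*(4 + 0)) = (10 + 12)*15 - 1475*(-2) = 22*15 + 2950 = 330 + 2950 = 3280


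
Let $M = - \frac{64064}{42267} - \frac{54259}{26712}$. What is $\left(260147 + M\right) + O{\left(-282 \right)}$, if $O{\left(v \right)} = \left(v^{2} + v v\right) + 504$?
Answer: $\frac{157950439723325}{376345368} \approx 4.197 \cdot 10^{5}$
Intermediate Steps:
$M = - \frac{1334880907}{376345368}$ ($M = \left(-64064\right) \frac{1}{42267} - \frac{54259}{26712} = - \frac{64064}{42267} - \frac{54259}{26712} = - \frac{1334880907}{376345368} \approx -3.547$)
$O{\left(v \right)} = 504 + 2 v^{2}$ ($O{\left(v \right)} = \left(v^{2} + v^{2}\right) + 504 = 2 v^{2} + 504 = 504 + 2 v^{2}$)
$\left(260147 + M\right) + O{\left(-282 \right)} = \left(260147 - \frac{1334880907}{376345368}\right) + \left(504 + 2 \left(-282\right)^{2}\right) = \frac{97903783568189}{376345368} + \left(504 + 2 \cdot 79524\right) = \frac{97903783568189}{376345368} + \left(504 + 159048\right) = \frac{97903783568189}{376345368} + 159552 = \frac{157950439723325}{376345368}$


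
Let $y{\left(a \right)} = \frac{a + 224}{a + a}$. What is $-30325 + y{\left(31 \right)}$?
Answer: $- \frac{1879895}{62} \approx -30321.0$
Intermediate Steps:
$y{\left(a \right)} = \frac{224 + a}{2 a}$
$-30325 + y{\left(31 \right)} = -30325 + \frac{224 + 31}{2 \cdot 31} = -30325 + \frac{1}{2} \cdot \frac{1}{31} \cdot 255 = -30325 + \frac{255}{62} = - \frac{1879895}{62}$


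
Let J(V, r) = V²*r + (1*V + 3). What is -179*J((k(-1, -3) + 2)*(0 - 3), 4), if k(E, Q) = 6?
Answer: -408657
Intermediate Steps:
J(V, r) = 3 + V + r*V² (J(V, r) = r*V² + (V + 3) = r*V² + (3 + V) = 3 + V + r*V²)
-179*J((k(-1, -3) + 2)*(0 - 3), 4) = -179*(3 + (6 + 2)*(0 - 3) + 4*((6 + 2)*(0 - 3))²) = -179*(3 + 8*(-3) + 4*(8*(-3))²) = -179*(3 - 24 + 4*(-24)²) = -179*(3 - 24 + 4*576) = -179*(3 - 24 + 2304) = -179*2283 = -408657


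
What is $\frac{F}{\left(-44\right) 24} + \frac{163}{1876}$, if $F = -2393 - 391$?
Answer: $\frac{56197}{20636} \approx 2.7233$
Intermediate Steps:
$F = -2784$
$\frac{F}{\left(-44\right) 24} + \frac{163}{1876} = - \frac{2784}{\left(-44\right) 24} + \frac{163}{1876} = - \frac{2784}{-1056} + 163 \cdot \frac{1}{1876} = \left(-2784\right) \left(- \frac{1}{1056}\right) + \frac{163}{1876} = \frac{29}{11} + \frac{163}{1876} = \frac{56197}{20636}$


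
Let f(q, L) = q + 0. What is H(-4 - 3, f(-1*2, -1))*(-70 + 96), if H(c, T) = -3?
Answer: -78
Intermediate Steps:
f(q, L) = q
H(-4 - 3, f(-1*2, -1))*(-70 + 96) = -3*(-70 + 96) = -3*26 = -78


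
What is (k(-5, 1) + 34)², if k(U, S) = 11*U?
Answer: 441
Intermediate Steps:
(k(-5, 1) + 34)² = (11*(-5) + 34)² = (-55 + 34)² = (-21)² = 441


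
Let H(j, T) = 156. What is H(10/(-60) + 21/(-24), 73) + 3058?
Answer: 3214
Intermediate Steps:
H(10/(-60) + 21/(-24), 73) + 3058 = 156 + 3058 = 3214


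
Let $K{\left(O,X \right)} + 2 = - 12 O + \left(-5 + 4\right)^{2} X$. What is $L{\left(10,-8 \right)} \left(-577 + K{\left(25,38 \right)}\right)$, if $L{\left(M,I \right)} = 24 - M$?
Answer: $-11774$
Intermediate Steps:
$K{\left(O,X \right)} = -2 + X - 12 O$ ($K{\left(O,X \right)} = -2 - \left(12 O - \left(-5 + 4\right)^{2} X\right) = -2 - \left(12 O - \left(-1\right)^{2} X\right) = -2 - \left(- X + 12 O\right) = -2 + X - 12 O$)
$L{\left(10,-8 \right)} \left(-577 + K{\left(25,38 \right)}\right) = \left(24 - 10\right) \left(-577 - 264\right) = 14 \left(-577 - 264\right) = 14 \left(-841\right) = -11774$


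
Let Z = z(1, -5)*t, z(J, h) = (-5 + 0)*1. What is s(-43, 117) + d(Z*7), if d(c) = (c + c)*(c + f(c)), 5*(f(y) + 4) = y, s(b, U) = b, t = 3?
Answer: 27257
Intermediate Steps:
z(J, h) = -5 (z(J, h) = -5*1 = -5)
Z = -15 (Z = -5*3 = -15)
f(y) = -4 + y/5
d(c) = 2*c*(-4 + 6*c/5) (d(c) = (c + c)*(c + (-4 + c/5)) = (2*c)*(-4 + 6*c/5) = 2*c*(-4 + 6*c/5))
s(-43, 117) + d(Z*7) = -43 + 4*(-15*7)*(-10 + 3*(-15*7))/5 = -43 + (⅘)*(-105)*(-10 + 3*(-105)) = -43 + (⅘)*(-105)*(-10 - 315) = -43 + (⅘)*(-105)*(-325) = -43 + 27300 = 27257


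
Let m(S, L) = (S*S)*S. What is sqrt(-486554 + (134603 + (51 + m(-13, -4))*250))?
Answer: I*sqrt(888451) ≈ 942.58*I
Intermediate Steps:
m(S, L) = S**3 (m(S, L) = S**2*S = S**3)
sqrt(-486554 + (134603 + (51 + m(-13, -4))*250)) = sqrt(-486554 + (134603 + (51 + (-13)**3)*250)) = sqrt(-486554 + (134603 + (51 - 2197)*250)) = sqrt(-486554 + (134603 - 2146*250)) = sqrt(-486554 + (134603 - 536500)) = sqrt(-486554 - 401897) = sqrt(-888451) = I*sqrt(888451)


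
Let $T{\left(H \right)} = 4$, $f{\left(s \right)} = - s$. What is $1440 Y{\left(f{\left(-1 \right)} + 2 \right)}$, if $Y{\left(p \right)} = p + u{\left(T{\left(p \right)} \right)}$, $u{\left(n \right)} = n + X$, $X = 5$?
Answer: $17280$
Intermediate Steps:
$u{\left(n \right)} = 5 + n$ ($u{\left(n \right)} = n + 5 = 5 + n$)
$Y{\left(p \right)} = 9 + p$ ($Y{\left(p \right)} = p + \left(5 + 4\right) = p + 9 = 9 + p$)
$1440 Y{\left(f{\left(-1 \right)} + 2 \right)} = 1440 \left(9 + \left(\left(-1\right) \left(-1\right) + 2\right)\right) = 1440 \left(9 + \left(1 + 2\right)\right) = 1440 \left(9 + 3\right) = 1440 \cdot 12 = 17280$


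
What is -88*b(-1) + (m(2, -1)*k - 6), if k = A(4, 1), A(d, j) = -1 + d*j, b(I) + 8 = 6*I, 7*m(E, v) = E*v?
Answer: 8576/7 ≈ 1225.1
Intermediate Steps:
m(E, v) = E*v/7 (m(E, v) = (E*v)/7 = E*v/7)
b(I) = -8 + 6*I
k = 3 (k = -1 + 4*1 = -1 + 4 = 3)
-88*b(-1) + (m(2, -1)*k - 6) = -88*(-8 + 6*(-1)) + (((1/7)*2*(-1))*3 - 6) = -88*(-8 - 6) + (-2/7*3 - 6) = -88*(-14) + (-6/7 - 6) = 1232 - 48/7 = 8576/7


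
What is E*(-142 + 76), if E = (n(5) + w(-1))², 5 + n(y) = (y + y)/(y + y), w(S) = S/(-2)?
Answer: -1617/2 ≈ -808.50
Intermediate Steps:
w(S) = -S/2 (w(S) = S*(-½) = -S/2)
n(y) = -4 (n(y) = -5 + (y + y)/(y + y) = -5 + (2*y)/((2*y)) = -5 + (2*y)*(1/(2*y)) = -5 + 1 = -4)
E = 49/4 (E = (-4 - ½*(-1))² = (-4 + ½)² = (-7/2)² = 49/4 ≈ 12.250)
E*(-142 + 76) = 49*(-142 + 76)/4 = (49/4)*(-66) = -1617/2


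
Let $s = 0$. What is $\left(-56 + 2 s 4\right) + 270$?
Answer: $214$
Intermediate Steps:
$\left(-56 + 2 s 4\right) + 270 = \left(-56 + 2 \cdot 0 \cdot 4\right) + 270 = \left(-56 + 0 \cdot 4\right) + 270 = \left(-56 + 0\right) + 270 = -56 + 270 = 214$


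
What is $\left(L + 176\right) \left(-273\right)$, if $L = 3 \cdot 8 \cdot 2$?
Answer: $-61152$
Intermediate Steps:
$L = 48$ ($L = 24 \cdot 2 = 48$)
$\left(L + 176\right) \left(-273\right) = \left(48 + 176\right) \left(-273\right) = 224 \left(-273\right) = -61152$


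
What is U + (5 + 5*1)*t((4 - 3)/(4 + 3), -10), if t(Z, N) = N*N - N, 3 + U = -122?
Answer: 975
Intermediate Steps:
U = -125 (U = -3 - 122 = -125)
t(Z, N) = N² - N
U + (5 + 5*1)*t((4 - 3)/(4 + 3), -10) = -125 + (5 + 5*1)*(-10*(-1 - 10)) = -125 + (5 + 5)*(-10*(-11)) = -125 + 10*110 = -125 + 1100 = 975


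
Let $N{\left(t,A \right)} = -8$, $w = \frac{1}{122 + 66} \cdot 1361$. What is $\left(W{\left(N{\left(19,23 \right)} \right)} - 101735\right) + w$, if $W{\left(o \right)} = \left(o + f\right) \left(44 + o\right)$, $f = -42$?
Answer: $- \frac{19463219}{188} \approx -1.0353 \cdot 10^{5}$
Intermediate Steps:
$w = \frac{1361}{188}$ ($w = \frac{1}{188} \cdot 1361 = \frac{1361}{188} \approx 7.2394$)
$W{\left(o \right)} = \left(-42 + o\right) \left(44 + o\right)$ ($W{\left(o \right)} = \left(o - 42\right) \left(44 + o\right) = \left(-42 + o\right) \left(44 + o\right)$)
$\left(W{\left(N{\left(19,23 \right)} \right)} - 101735\right) + w = \left(\left(-1848 + \left(-8\right)^{2} + 2 \left(-8\right)\right) - 101735\right) + \frac{1361}{188} = \left(\left(-1848 + 64 - 16\right) - 101735\right) + \frac{1361}{188} = \left(-1800 - 101735\right) + \frac{1361}{188} = -103535 + \frac{1361}{188} = - \frac{19463219}{188}$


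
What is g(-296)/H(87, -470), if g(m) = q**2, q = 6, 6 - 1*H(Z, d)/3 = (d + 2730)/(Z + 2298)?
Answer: 2862/1205 ≈ 2.3751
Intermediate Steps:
H(Z, d) = 18 - 3*(2730 + d)/(2298 + Z) (H(Z, d) = 18 - 3*(d + 2730)/(Z + 2298) = 18 - 3*(2730 + d)/(2298 + Z))
g(m) = 36 (g(m) = 6**2 = 36)
g(-296)/H(87, -470) = 36/((3*(11058 - 1*(-470) + 6*87)/(2298 + 87))) = 36/((3*(11058 + 470 + 522)/2385)) = 36/((3*(1/2385)*12050)) = 36/(2410/159) = 36*(159/2410) = 2862/1205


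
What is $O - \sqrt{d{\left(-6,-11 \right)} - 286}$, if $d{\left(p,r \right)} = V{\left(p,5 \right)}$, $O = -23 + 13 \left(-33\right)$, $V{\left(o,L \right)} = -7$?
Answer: $-452 - i \sqrt{293} \approx -452.0 - 17.117 i$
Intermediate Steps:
$O = -452$ ($O = -23 - 429 = -452$)
$d{\left(p,r \right)} = -7$
$O - \sqrt{d{\left(-6,-11 \right)} - 286} = -452 - \sqrt{-7 - 286} = -452 - \sqrt{-293} = -452 - i \sqrt{293}$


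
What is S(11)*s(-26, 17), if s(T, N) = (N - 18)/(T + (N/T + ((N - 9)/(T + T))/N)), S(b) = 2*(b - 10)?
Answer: 884/11785 ≈ 0.075011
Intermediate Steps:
S(b) = -20 + 2*b (S(b) = 2*(-10 + b) = -20 + 2*b)
s(T, N) = (-18 + N)/(T + N/T + (-9 + N)/(2*N*T)) (s(T, N) = (-18 + N)/(T + (N/T + ((-9 + N)/((2*T)))/N)) = (-18 + N)/(T + (N/T + ((-9 + N)*(1/(2*T)))/N)) = (-18 + N)/(T + (N/T + ((-9 + N)/(2*T))/N)) = (-18 + N)/(T + (N/T + (-9 + N)/(2*N*T))) = (-18 + N)/(T + N/T + (-9 + N)/(2*N*T)))
S(11)*s(-26, 17) = (-20 + 2*11)*(2*17*(-26)*(-18 + 17)/(-9 + 17 + 2*17**2 + 2*17*(-26)**2)) = (-20 + 22)*(2*17*(-26)*(-1)/(-9 + 17 + 2*289 + 2*17*676)) = 2*(2*17*(-26)*(-1)/(-9 + 17 + 578 + 22984)) = 2*(2*17*(-26)*(-1)/23570) = 2*(2*17*(-26)*(1/23570)*(-1)) = 2*(442/11785) = 884/11785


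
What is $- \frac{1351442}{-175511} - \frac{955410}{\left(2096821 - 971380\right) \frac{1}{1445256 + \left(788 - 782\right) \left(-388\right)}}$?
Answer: $- \frac{26883978833583262}{21947475039} \approx -1.2249 \cdot 10^{6}$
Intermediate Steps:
$- \frac{1351442}{-175511} - \frac{955410}{\left(2096821 - 971380\right) \frac{1}{1445256 + \left(788 - 782\right) \left(-388\right)}} = \left(-1351442\right) \left(- \frac{1}{175511}\right) - \frac{955410}{1125441 \frac{1}{1445256 + 6 \left(-388\right)}} = \frac{1351442}{175511} - \frac{955410}{1125441 \frac{1}{1445256 - 2328}} = \frac{1351442}{175511} - \frac{955410}{1125441 \cdot \frac{1}{1442928}} = \frac{1351442}{175511} - \frac{955410}{\frac{375147}{480976}} = \frac{1351442}{175511} - \frac{153176426720}{125049} = - \frac{26883978833583262}{21947475039}$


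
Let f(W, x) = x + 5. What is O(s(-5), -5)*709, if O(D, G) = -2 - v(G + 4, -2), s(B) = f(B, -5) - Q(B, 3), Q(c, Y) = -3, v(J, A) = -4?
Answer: 1418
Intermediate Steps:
f(W, x) = 5 + x
s(B) = 3 (s(B) = (5 - 5) - 1*(-3) = 0 + 3 = 3)
O(D, G) = 2 (O(D, G) = -2 - 1*(-4) = -2 + 4 = 2)
O(s(-5), -5)*709 = 2*709 = 1418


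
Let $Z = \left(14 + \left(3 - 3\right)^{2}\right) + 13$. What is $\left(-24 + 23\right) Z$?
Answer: $-27$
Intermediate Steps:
$Z = 27$ ($Z = \left(14 + 0^{2}\right) + 13 = \left(14 + 0\right) + 13 = 14 + 13 = 27$)
$\left(-24 + 23\right) Z = \left(-24 + 23\right) 27 = \left(-1\right) 27 = -27$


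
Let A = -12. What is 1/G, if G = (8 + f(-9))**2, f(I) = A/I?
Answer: 9/784 ≈ 0.011480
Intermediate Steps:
f(I) = -12/I
G = 784/9 (G = (8 - 12/(-9))**2 = (8 - 12*(-1/9))**2 = (8 + 4/3)**2 = (28/3)**2 = 784/9 ≈ 87.111)
1/G = 1/(784/9) = 9/784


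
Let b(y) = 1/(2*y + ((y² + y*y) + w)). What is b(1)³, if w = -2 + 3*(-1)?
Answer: -1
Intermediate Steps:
w = -5 (w = -2 - 3 = -5)
b(y) = 1/(-5 + 2*y + 2*y²) (b(y) = 1/(2*y + ((y² + y*y) - 5)) = 1/(2*y + ((y² + y²) - 5)) = 1/(2*y + (2*y² - 5)) = 1/(2*y + (-5 + 2*y²)) = 1/(-5 + 2*y + 2*y²))
b(1)³ = (1/(-5 + 2*1 + 2*1²))³ = (1/(-5 + 2 + 2*1))³ = (1/(-5 + 2 + 2))³ = (1/(-1))³ = (-1)³ = -1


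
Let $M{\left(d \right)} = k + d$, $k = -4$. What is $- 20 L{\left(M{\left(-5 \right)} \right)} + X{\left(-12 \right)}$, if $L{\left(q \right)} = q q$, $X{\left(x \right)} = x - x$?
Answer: $-1620$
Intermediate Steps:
$M{\left(d \right)} = -4 + d$
$X{\left(x \right)} = 0$
$L{\left(q \right)} = q^{2}$
$- 20 L{\left(M{\left(-5 \right)} \right)} + X{\left(-12 \right)} = - 20 \left(-4 - 5\right)^{2} + 0 = - 20 \left(-9\right)^{2} + 0 = \left(-20\right) 81 + 0 = -1620 + 0 = -1620$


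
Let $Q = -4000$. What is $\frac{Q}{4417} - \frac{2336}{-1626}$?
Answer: $\frac{1907056}{3591021} \approx 0.53106$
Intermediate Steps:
$\frac{Q}{4417} - \frac{2336}{-1626} = - \frac{4000}{4417} - \frac{2336}{-1626} = \left(-4000\right) \frac{1}{4417} - - \frac{1168}{813} = - \frac{4000}{4417} + \frac{1168}{813} = \frac{1907056}{3591021}$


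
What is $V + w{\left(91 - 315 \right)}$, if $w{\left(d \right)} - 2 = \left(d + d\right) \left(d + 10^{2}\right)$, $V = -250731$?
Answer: $-195177$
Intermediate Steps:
$w{\left(d \right)} = 2 + 2 d \left(100 + d\right)$ ($w{\left(d \right)} = 2 + \left(d + d\right) \left(d + 10^{2}\right) = 2 + 2 d \left(d + 100\right) = 2 + 2 d \left(100 + d\right)$)
$V + w{\left(91 - 315 \right)} = -250731 + \left(2 + 2 \left(91 - 315\right)^{2} + 200 \left(91 - 315\right)\right) = -250731 + \left(2 + 2 \left(-224\right)^{2} + 200 \left(-224\right)\right) = -250731 + \left(2 + 2 \cdot 50176 - 44800\right) = -250731 + \left(2 + 100352 - 44800\right) = -250731 + 55554 = -195177$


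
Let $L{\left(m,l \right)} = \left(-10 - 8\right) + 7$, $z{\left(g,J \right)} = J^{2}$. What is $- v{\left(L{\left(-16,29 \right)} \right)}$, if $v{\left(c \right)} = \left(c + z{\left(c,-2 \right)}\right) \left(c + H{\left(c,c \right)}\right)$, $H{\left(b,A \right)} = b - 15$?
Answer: $-259$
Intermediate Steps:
$H{\left(b,A \right)} = -15 + b$
$L{\left(m,l \right)} = -11$ ($L{\left(m,l \right)} = -18 + 7 = -11$)
$v{\left(c \right)} = \left(-15 + 2 c\right) \left(4 + c\right)$ ($v{\left(c \right)} = \left(c + \left(-2\right)^{2}\right) \left(c + \left(-15 + c\right)\right) = \left(c + 4\right) \left(-15 + 2 c\right) = \left(4 + c\right) \left(-15 + 2 c\right) = \left(-15 + 2 c\right) \left(4 + c\right)$)
$- v{\left(L{\left(-16,29 \right)} \right)} = - (-60 - -77 + 2 \left(-11\right)^{2}) = - (-60 + 77 + 2 \cdot 121) = - (-60 + 77 + 242) = \left(-1\right) 259 = -259$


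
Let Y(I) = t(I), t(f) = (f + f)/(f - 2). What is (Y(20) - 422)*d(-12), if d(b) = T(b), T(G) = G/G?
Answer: -3778/9 ≈ -419.78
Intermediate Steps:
t(f) = 2*f/(-2 + f) (t(f) = (2*f)/(-2 + f) = 2*f/(-2 + f))
T(G) = 1
Y(I) = 2*I/(-2 + I)
d(b) = 1
(Y(20) - 422)*d(-12) = (2*20/(-2 + 20) - 422)*1 = (2*20/18 - 422)*1 = (2*20*(1/18) - 422)*1 = (20/9 - 422)*1 = -3778/9*1 = -3778/9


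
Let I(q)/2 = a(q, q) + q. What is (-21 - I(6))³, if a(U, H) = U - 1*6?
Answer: -35937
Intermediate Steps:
a(U, H) = -6 + U (a(U, H) = U - 6 = -6 + U)
I(q) = -12 + 4*q (I(q) = 2*((-6 + q) + q) = 2*(-6 + 2*q) = -12 + 4*q)
(-21 - I(6))³ = (-21 - (-12 + 4*6))³ = (-21 - (-12 + 24))³ = (-21 - 1*12)³ = (-21 - 12)³ = (-33)³ = -35937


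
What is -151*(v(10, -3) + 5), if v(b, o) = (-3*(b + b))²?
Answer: -544355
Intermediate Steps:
v(b, o) = 36*b² (v(b, o) = (-6*b)² = 36*b²)
-151*(v(10, -3) + 5) = -151*(36*10² + 5) = -151*(36*100 + 5) = -151*(3600 + 5) = -151*3605 = -544355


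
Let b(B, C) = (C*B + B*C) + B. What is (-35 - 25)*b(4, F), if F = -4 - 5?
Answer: 4080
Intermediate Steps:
F = -9
b(B, C) = B + 2*B*C (b(B, C) = (B*C + B*C) + B = 2*B*C + B = B + 2*B*C)
(-35 - 25)*b(4, F) = (-35 - 25)*(4*(1 + 2*(-9))) = -240*(1 - 18) = -240*(-17) = -60*(-68) = 4080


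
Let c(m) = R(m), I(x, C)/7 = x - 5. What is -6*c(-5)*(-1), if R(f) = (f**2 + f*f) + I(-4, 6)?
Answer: -78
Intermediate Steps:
I(x, C) = -35 + 7*x (I(x, C) = 7*(x - 5) = 7*(-5 + x) = -35 + 7*x)
R(f) = -63 + 2*f**2 (R(f) = (f**2 + f*f) + (-35 + 7*(-4)) = (f**2 + f**2) + (-35 - 28) = 2*f**2 - 63 = -63 + 2*f**2)
c(m) = -63 + 2*m**2
-6*c(-5)*(-1) = -6*(-63 + 2*(-5)**2)*(-1) = -6*(-63 + 2*25)*(-1) = -6*(-63 + 50)*(-1) = -6*(-13)*(-1) = 78*(-1) = -78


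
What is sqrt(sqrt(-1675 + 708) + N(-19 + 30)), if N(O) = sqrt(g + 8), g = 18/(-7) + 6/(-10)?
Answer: sqrt(455*sqrt(35) + 1225*I*sqrt(967))/35 ≈ 4.0848 + 3.8064*I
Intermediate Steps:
g = -111/35 (g = 18*(-1/7) + 6*(-1/10) = -18/7 - 3/5 = -111/35 ≈ -3.1714)
N(O) = 13*sqrt(35)/35 (N(O) = sqrt(-111/35 + 8) = sqrt(169/35) = 13*sqrt(35)/35)
sqrt(sqrt(-1675 + 708) + N(-19 + 30)) = sqrt(sqrt(-1675 + 708) + 13*sqrt(35)/35) = sqrt(sqrt(-967) + 13*sqrt(35)/35) = sqrt(I*sqrt(967) + 13*sqrt(35)/35) = sqrt(13*sqrt(35)/35 + I*sqrt(967))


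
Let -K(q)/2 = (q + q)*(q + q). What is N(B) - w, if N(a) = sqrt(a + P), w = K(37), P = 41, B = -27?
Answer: 10952 + sqrt(14) ≈ 10956.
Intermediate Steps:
K(q) = -8*q**2 (K(q) = -2*(q + q)*(q + q) = -2*2*q*2*q = -8*q**2)
w = -10952 (w = -8*37**2 = -8*1369 = -10952)
N(a) = sqrt(41 + a) (N(a) = sqrt(a + 41) = sqrt(41 + a))
N(B) - w = sqrt(41 - 27) - 1*(-10952) = sqrt(14) + 10952 = 10952 + sqrt(14)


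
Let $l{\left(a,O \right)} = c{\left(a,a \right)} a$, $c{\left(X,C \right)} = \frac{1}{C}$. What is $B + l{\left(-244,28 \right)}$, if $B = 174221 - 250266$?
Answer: $-76044$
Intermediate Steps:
$l{\left(a,O \right)} = 1$ ($l{\left(a,O \right)} = \frac{a}{a} = 1$)
$B = -76045$
$B + l{\left(-244,28 \right)} = -76045 + 1 = -76044$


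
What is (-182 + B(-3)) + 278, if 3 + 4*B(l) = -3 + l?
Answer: 375/4 ≈ 93.750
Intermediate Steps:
B(l) = -3/2 + l/4 (B(l) = -¾ + (-3 + l)/4 = -¾ + (-¾ + l/4) = -3/2 + l/4)
(-182 + B(-3)) + 278 = (-182 + (-3/2 + (¼)*(-3))) + 278 = (-182 + (-3/2 - ¾)) + 278 = (-182 - 9/4) + 278 = -737/4 + 278 = 375/4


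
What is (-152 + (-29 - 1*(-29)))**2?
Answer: 23104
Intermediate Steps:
(-152 + (-29 - 1*(-29)))**2 = (-152 + (-29 + 29))**2 = (-152 + 0)**2 = (-152)**2 = 23104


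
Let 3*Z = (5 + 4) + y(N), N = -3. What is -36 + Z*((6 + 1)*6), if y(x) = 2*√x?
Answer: 90 + 28*I*√3 ≈ 90.0 + 48.497*I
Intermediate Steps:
Z = 3 + 2*I*√3/3 (Z = ((5 + 4) + 2*√(-3))/3 = (9 + 2*(I*√3))/3 = (9 + 2*I*√3)/3 = 3 + 2*I*√3/3 ≈ 3.0 + 1.1547*I)
-36 + Z*((6 + 1)*6) = -36 + (3 + 2*I*√3/3)*((6 + 1)*6) = -36 + (3 + 2*I*√3/3)*(7*6) = -36 + (3 + 2*I*√3/3)*42 = -36 + (126 + 28*I*√3) = 90 + 28*I*√3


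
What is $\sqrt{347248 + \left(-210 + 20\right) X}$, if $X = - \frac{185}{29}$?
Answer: $\frac{\sqrt{293054918}}{29} \approx 590.3$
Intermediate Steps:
$X = - \frac{185}{29}$ ($X = \left(-185\right) \frac{1}{29} = - \frac{185}{29} \approx -6.3793$)
$\sqrt{347248 + \left(-210 + 20\right) X} = \sqrt{347248 + \left(-210 + 20\right) \left(- \frac{185}{29}\right)} = \sqrt{347248 - - \frac{35150}{29}} = \sqrt{347248 + \frac{35150}{29}} = \sqrt{\frac{10105342}{29}} = \frac{\sqrt{293054918}}{29}$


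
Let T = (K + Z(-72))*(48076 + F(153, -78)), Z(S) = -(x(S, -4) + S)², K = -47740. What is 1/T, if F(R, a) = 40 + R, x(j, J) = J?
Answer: -1/2583163804 ≈ -3.8712e-10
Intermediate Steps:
Z(S) = -(-4 + S)²
T = -2583163804 (T = (-47740 - (-4 - 72)²)*(48076 + (40 + 153)) = (-47740 - 1*(-76)²)*(48076 + 193) = (-47740 - 1*5776)*48269 = (-47740 - 5776)*48269 = -53516*48269 = -2583163804)
1/T = 1/(-2583163804) = -1/2583163804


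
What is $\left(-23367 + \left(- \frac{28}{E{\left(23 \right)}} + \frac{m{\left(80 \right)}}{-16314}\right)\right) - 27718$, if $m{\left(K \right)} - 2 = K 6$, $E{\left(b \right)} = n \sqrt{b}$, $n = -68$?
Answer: $- \frac{416700586}{8157} + \frac{7 \sqrt{23}}{391} \approx -51085.0$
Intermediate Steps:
$E{\left(b \right)} = - 68 \sqrt{b}$
$m{\left(K \right)} = 2 + 6 K$ ($m{\left(K \right)} = 2 + K 6 = 2 + 6 K$)
$\left(-23367 + \left(- \frac{28}{E{\left(23 \right)}} + \frac{m{\left(80 \right)}}{-16314}\right)\right) - 27718 = \left(-23367 - \left(28 \left(- \frac{\sqrt{23}}{1564}\right) - \frac{2 + 6 \cdot 80}{-16314}\right)\right) - 27718 = \left(-23367 - \left(\left(-1\right) \left(2 + 480\right) \left(- \frac{1}{16314}\right) + 28 \left(- \frac{1}{1564}\right) \sqrt{23}\right)\right) - 27718 = \left(-23367 + \left(\frac{7 \sqrt{23}}{391} + 482 \left(- \frac{1}{16314}\right)\right)\right) - 27718 = \left(-23367 - \left(\frac{241}{8157} - \frac{7 \sqrt{23}}{391}\right)\right) - 27718 = \left(- \frac{190604860}{8157} + \frac{7 \sqrt{23}}{391}\right) - 27718 = - \frac{416700586}{8157} + \frac{7 \sqrt{23}}{391}$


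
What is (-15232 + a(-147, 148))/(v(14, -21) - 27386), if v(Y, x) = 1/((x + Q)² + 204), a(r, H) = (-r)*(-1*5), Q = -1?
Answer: 10985296/18841567 ≈ 0.58304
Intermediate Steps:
a(r, H) = 5*r (a(r, H) = -r*(-5) = 5*r)
v(Y, x) = 1/(204 + (-1 + x)²) (v(Y, x) = 1/((x - 1)² + 204) = 1/((-1 + x)² + 204) = 1/(204 + (-1 + x)²))
(-15232 + a(-147, 148))/(v(14, -21) - 27386) = (-15232 + 5*(-147))/(1/(204 + (-1 - 21)²) - 27386) = (-15232 - 735)/(1/(204 + (-22)²) - 27386) = -15967/(1/(204 + 484) - 27386) = -15967/(1/688 - 27386) = -15967/(-18841567/688) = -15967*(-688/18841567) = 10985296/18841567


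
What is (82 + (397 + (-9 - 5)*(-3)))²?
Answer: 271441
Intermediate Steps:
(82 + (397 + (-9 - 5)*(-3)))² = (82 + (397 - 14*(-3)))² = (82 + (397 + 42))² = (82 + 439)² = 521² = 271441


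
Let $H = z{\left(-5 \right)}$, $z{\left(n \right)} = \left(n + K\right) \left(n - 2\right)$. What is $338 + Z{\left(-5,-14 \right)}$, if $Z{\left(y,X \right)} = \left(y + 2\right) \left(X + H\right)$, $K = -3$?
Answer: $212$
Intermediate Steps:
$z{\left(n \right)} = \left(-3 + n\right) \left(-2 + n\right)$ ($z{\left(n \right)} = \left(n - 3\right) \left(n - 2\right) = \left(-3 + n\right) \left(-2 + n\right)$)
$H = 56$ ($H = 6 + \left(-5\right)^{2} - -25 = 6 + 25 + 25 = 56$)
$Z{\left(y,X \right)} = \left(2 + y\right) \left(56 + X\right)$ ($Z{\left(y,X \right)} = \left(y + 2\right) \left(X + 56\right) = \left(2 + y\right) \left(56 + X\right)$)
$338 + Z{\left(-5,-14 \right)} = 338 + \left(112 + 2 \left(-14\right) + 56 \left(-5\right) - -70\right) = 338 + \left(112 - 28 - 280 + 70\right) = 338 - 126 = 212$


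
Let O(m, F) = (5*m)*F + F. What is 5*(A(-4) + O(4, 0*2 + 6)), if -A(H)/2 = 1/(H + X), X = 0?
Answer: 1265/2 ≈ 632.50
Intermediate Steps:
A(H) = -2/H (A(H) = -2/(H + 0) = -2/H)
O(m, F) = F + 5*F*m (O(m, F) = 5*F*m + F = F + 5*F*m)
5*(A(-4) + O(4, 0*2 + 6)) = 5*(-2/(-4) + (0*2 + 6)*(1 + 5*4)) = 5*(-2*(-¼) + (0 + 6)*(1 + 20)) = 5*(½ + 6*21) = 5*(½ + 126) = 5*(253/2) = 1265/2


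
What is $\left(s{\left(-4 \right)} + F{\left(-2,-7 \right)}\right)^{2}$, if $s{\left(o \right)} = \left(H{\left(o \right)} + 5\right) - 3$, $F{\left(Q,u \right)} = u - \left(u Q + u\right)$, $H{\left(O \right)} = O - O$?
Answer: $144$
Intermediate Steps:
$H{\left(O \right)} = 0$
$F{\left(Q,u \right)} = - Q u$ ($F{\left(Q,u \right)} = u - \left(Q u + u\right) = u - \left(u + Q u\right) = - Q u$)
$s{\left(o \right)} = 2$ ($s{\left(o \right)} = \left(0 + 5\right) - 3 = 5 - 3 = 2$)
$\left(s{\left(-4 \right)} + F{\left(-2,-7 \right)}\right)^{2} = \left(2 - \left(-2\right) \left(-7\right)\right)^{2} = \left(2 - 14\right)^{2} = \left(-12\right)^{2} = 144$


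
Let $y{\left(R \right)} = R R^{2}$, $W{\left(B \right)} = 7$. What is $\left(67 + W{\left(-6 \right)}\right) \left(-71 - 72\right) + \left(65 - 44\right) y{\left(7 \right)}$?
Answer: $-3379$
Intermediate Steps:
$y{\left(R \right)} = R^{3}$
$\left(67 + W{\left(-6 \right)}\right) \left(-71 - 72\right) + \left(65 - 44\right) y{\left(7 \right)} = \left(67 + 7\right) \left(-71 - 72\right) + \left(65 - 44\right) 7^{3} = 74 \left(-143\right) + \left(65 - 44\right) 343 = -10582 + 21 \cdot 343 = -10582 + 7203 = -3379$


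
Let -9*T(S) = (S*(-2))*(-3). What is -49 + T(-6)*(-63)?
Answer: -301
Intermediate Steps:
T(S) = -2*S/3 (T(S) = -S*(-2)*(-3)/9 = -(-2*S)*(-3)/9 = -2*S/3)
-49 + T(-6)*(-63) = -49 - ⅔*(-6)*(-63) = -49 + 4*(-63) = -49 - 252 = -301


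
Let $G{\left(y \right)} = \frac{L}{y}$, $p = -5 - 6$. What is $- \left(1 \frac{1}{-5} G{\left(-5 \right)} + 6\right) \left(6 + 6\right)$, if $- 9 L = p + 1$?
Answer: $- \frac{1088}{15} \approx -72.533$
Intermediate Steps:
$p = -11$ ($p = -5 - 6 = -11$)
$L = \frac{10}{9}$ ($L = - \frac{-11 + 1}{9} = \left(- \frac{1}{9}\right) \left(-10\right) = \frac{10}{9} \approx 1.1111$)
$G{\left(y \right)} = \frac{10}{9 y}$
$- \left(1 \frac{1}{-5} G{\left(-5 \right)} + 6\right) \left(6 + 6\right) = - \left(1 \frac{1}{-5} \frac{10}{9 \left(-5\right)} + 6\right) \left(6 + 6\right) = - \left(1 \left(- \frac{1}{5}\right) \frac{10}{9} \left(- \frac{1}{5}\right) + 6\right) 12 = - \left(\left(- \frac{1}{5}\right) \left(- \frac{2}{9}\right) + 6\right) 12 = - \left(\frac{2}{45} + 6\right) 12 = - \frac{272 \cdot 12}{45} = \left(-1\right) \frac{1088}{15} = - \frac{1088}{15}$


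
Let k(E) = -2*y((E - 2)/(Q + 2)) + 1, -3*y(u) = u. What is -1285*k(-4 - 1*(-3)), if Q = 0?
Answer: 0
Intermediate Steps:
y(u) = -u/3
k(E) = ⅓ + E/3 (k(E) = -(-2)*(E - 2)/(0 + 2)/3 + 1 = -(-2)*(-2 + E)/2/3 + 1 = -(-2)*(-2 + E)*(½)/3 + 1 = -(-2)*(-1 + E/2)/3 + 1 = -2*(⅓ - E/6) + 1 = (-⅔ + E/3) + 1 = ⅓ + E/3)
-1285*k(-4 - 1*(-3)) = -1285*(⅓ + (-4 - 1*(-3))/3) = -1285*(⅓ + (-4 + 3)/3) = -1285*(⅓ + (⅓)*(-1)) = -1285*(⅓ - ⅓) = -1285*0 = 0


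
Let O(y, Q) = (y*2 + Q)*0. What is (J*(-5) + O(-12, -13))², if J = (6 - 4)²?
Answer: 400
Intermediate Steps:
J = 4 (J = 2² = 4)
O(y, Q) = 0 (O(y, Q) = (2*y + Q)*0 = (Q + 2*y)*0 = 0)
(J*(-5) + O(-12, -13))² = (4*(-5) + 0)² = (-20 + 0)² = (-20)² = 400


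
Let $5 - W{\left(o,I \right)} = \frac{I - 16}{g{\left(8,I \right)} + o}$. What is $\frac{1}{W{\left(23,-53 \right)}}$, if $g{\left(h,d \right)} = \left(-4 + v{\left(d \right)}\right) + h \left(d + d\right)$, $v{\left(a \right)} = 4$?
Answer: $\frac{275}{1352} \approx 0.2034$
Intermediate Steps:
$g{\left(h,d \right)} = 2 d h$ ($g{\left(h,d \right)} = \left(-4 + 4\right) + h \left(d + d\right) = 0 + h 2 d = 0 + 2 d h = 2 d h$)
$W{\left(o,I \right)} = 5 - \frac{-16 + I}{o + 16 I}$ ($W{\left(o,I \right)} = 5 - \frac{I - 16}{2 I 8 + o} = 5 - \frac{-16 + I}{16 I + o} = 5 - \frac{-16 + I}{o + 16 I}$)
$\frac{1}{W{\left(23,-53 \right)}} = \frac{1}{\frac{1}{23 + 16 \left(-53\right)} \left(16 + 5 \cdot 23 + 79 \left(-53\right)\right)} = \frac{1}{\frac{1}{23 - 848} \left(16 + 115 - 4187\right)} = \frac{1}{\frac{1}{-825} \left(-4056\right)} = \frac{1}{\left(- \frac{1}{825}\right) \left(-4056\right)} = \frac{1}{\frac{1352}{275}} = \frac{275}{1352}$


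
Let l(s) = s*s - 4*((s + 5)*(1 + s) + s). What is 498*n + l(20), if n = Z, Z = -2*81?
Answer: -82456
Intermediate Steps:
Z = -162
n = -162
l(s) = s² - 4*s - 4*(1 + s)*(5 + s) (l(s) = s² - 4*((5 + s)*(1 + s) + s) = s² - 4*((1 + s)*(5 + s) + s) = s² - 4*(s + (1 + s)*(5 + s)) = s² + (-4*s - 4*(1 + s)*(5 + s)) = s² - 4*s - 4*(1 + s)*(5 + s))
498*n + l(20) = 498*(-162) + (-20 - 28*20 - 3*20²) = -80676 + (-20 - 560 - 3*400) = -80676 + (-20 - 560 - 1200) = -80676 - 1780 = -82456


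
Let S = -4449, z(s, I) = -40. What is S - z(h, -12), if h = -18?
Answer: -4409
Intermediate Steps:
S - z(h, -12) = -4449 - 1*(-40) = -4449 + 40 = -4409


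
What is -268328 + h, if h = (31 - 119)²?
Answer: -260584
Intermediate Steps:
h = 7744 (h = (-88)² = 7744)
-268328 + h = -268328 + 7744 = -260584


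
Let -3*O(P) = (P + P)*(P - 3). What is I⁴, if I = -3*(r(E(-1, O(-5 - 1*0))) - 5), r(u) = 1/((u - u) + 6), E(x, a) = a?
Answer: 707281/16 ≈ 44205.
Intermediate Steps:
O(P) = -2*P*(-3 + P)/3 (O(P) = -(P + P)*(P - 3)/3 = -2*P*(-3 + P)/3)
r(u) = ⅙ (r(u) = 1/(0 + 6) = 1/6 = ⅙)
I = 29/2 (I = -3*(⅙ - 5) = -3*(-29/6) = 29/2 ≈ 14.500)
I⁴ = (29/2)⁴ = 707281/16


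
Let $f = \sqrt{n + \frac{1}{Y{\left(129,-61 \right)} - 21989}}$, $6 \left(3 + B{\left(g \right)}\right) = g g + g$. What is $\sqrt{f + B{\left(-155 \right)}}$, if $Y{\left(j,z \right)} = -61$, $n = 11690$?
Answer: $\frac{\sqrt{175312200 + 210 \sqrt{515528998}}}{210} \approx 63.902$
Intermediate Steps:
$B{\left(g \right)} = -3 + \frac{g}{6} + \frac{g^{2}}{6}$ ($B{\left(g \right)} = -3 + \frac{g g + g}{6} = -3 + \frac{g^{2} + g}{6} = -3 + \frac{g + g^{2}}{6} = -3 + \left(\frac{g}{6} + \frac{g^{2}}{6}\right) = -3 + \frac{g}{6} + \frac{g^{2}}{6}$)
$f = \frac{\sqrt{515528998}}{210}$ ($f = \sqrt{11690 + \frac{1}{-61 - 21989}} = \sqrt{11690 + \frac{1}{-22050}} = \sqrt{11690 - \frac{1}{22050}} = \sqrt{\frac{257764499}{22050}} = \frac{\sqrt{515528998}}{210} \approx 108.12$)
$\sqrt{f + B{\left(-155 \right)}} = \sqrt{\frac{\sqrt{515528998}}{210} + \left(-3 + \frac{1}{6} \left(-155\right) + \frac{\left(-155\right)^{2}}{6}\right)} = \sqrt{\frac{\sqrt{515528998}}{210} - - \frac{11926}{3}} = \sqrt{\frac{\sqrt{515528998}}{210} + \frac{11926}{3}} = \sqrt{\frac{11926}{3} + \frac{\sqrt{515528998}}{210}}$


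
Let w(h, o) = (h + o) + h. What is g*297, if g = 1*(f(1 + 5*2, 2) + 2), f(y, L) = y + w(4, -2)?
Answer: 5643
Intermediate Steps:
w(h, o) = o + 2*h
f(y, L) = 6 + y (f(y, L) = y + (-2 + 2*4) = y + (-2 + 8) = y + 6 = 6 + y)
g = 19 (g = 1*((6 + (1 + 5*2)) + 2) = 1*((6 + (1 + 10)) + 2) = 1*((6 + 11) + 2) = 1*(17 + 2) = 1*19 = 19)
g*297 = 19*297 = 5643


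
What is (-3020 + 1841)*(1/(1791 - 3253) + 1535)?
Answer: -2645875251/1462 ≈ -1.8098e+6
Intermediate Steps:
(-3020 + 1841)*(1/(1791 - 3253) + 1535) = -1179*(1/(-1462) + 1535) = -1179*(-1/1462 + 1535) = -1179*2244169/1462 = -2645875251/1462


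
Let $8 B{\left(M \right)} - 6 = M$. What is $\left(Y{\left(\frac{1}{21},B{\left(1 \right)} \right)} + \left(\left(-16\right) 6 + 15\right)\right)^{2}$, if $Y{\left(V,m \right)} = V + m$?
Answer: $\frac{180983209}{28224} \approx 6412.4$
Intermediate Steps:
$B{\left(M \right)} = \frac{3}{4} + \frac{M}{8}$
$\left(Y{\left(\frac{1}{21},B{\left(1 \right)} \right)} + \left(\left(-16\right) 6 + 15\right)\right)^{2} = \left(\left(\frac{1}{21} + \left(\frac{3}{4} + \frac{1}{8} \cdot 1\right)\right) + \left(\left(-16\right) 6 + 15\right)\right)^{2} = \left(\left(\frac{1}{21} + \left(\frac{3}{4} + \frac{1}{8}\right)\right) + \left(-96 + 15\right)\right)^{2} = \left(\left(\frac{1}{21} + \frac{7}{8}\right) - 81\right)^{2} = \left(\frac{155}{168} - 81\right)^{2} = \left(- \frac{13453}{168}\right)^{2} = \frac{180983209}{28224}$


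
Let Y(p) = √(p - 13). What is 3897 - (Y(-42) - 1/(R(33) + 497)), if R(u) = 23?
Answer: 2026441/520 - I*√55 ≈ 3897.0 - 7.4162*I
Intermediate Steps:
Y(p) = √(-13 + p)
3897 - (Y(-42) - 1/(R(33) + 497)) = 3897 - (√(-13 - 42) - 1/(23 + 497)) = 3897 - (√(-55) - 1/520) = 3897 - (I*√55 - 1*1/520) = 3897 - (I*√55 - 1/520) = 3897 - (-1/520 + I*√55) = 3897 + (1/520 - I*√55) = 2026441/520 - I*√55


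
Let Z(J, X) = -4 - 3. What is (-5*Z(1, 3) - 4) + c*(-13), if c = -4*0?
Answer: 31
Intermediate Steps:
Z(J, X) = -7
c = 0
(-5*Z(1, 3) - 4) + c*(-13) = (-5*(-7) - 4) + 0*(-13) = (35 - 4) + 0 = 31 + 0 = 31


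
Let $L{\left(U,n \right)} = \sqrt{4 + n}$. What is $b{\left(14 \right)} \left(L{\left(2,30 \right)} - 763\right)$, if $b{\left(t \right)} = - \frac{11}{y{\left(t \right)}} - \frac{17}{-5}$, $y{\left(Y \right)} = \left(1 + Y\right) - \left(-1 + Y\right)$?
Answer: $\frac{16023}{10} - \frac{21 \sqrt{34}}{10} \approx 1590.1$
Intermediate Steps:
$y{\left(Y \right)} = 2$ ($y{\left(Y \right)} = \left(1 + Y\right) - \left(-1 + Y\right) = 2$)
$b{\left(t \right)} = - \frac{21}{10}$ ($b{\left(t \right)} = - \frac{11}{2} - \frac{17}{-5} = \left(-11\right) \frac{1}{2} - - \frac{17}{5} = - \frac{11}{2} + \frac{17}{5} = - \frac{21}{10}$)
$b{\left(14 \right)} \left(L{\left(2,30 \right)} - 763\right) = - \frac{21 \left(\sqrt{4 + 30} - 763\right)}{10} = - \frac{21 \left(\sqrt{34} - 763\right)}{10} = - \frac{21 \left(-763 + \sqrt{34}\right)}{10} = \frac{16023}{10} - \frac{21 \sqrt{34}}{10}$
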